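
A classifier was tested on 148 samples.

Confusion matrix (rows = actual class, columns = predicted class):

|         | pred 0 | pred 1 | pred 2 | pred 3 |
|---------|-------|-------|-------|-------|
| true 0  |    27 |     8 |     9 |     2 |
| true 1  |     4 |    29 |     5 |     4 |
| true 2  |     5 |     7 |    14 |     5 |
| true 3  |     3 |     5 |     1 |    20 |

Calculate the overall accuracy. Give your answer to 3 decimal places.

0.608

Accuracy = trace / total = (27+29+14+20=90) / 148 = 90/148 = 0.608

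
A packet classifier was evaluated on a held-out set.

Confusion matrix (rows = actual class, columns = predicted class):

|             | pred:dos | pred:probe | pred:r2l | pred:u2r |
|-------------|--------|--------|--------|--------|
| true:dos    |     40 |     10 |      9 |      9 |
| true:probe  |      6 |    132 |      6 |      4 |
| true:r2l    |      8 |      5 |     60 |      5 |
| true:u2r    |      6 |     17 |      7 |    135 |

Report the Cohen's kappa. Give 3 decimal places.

0.720

Observed agreement pₒ = trace/N = 367/459 = 0.7996
Expected agreement pₑ = Σ (rowᵢ·colᵢ)/N² = (68·60 + 148·164 + 78·82 + 165·153)/459² = 0.2848
κ = (pₒ − pₑ)/(1 − pₑ) = (0.7996 − 0.2848)/(1 − 0.2848) = 0.720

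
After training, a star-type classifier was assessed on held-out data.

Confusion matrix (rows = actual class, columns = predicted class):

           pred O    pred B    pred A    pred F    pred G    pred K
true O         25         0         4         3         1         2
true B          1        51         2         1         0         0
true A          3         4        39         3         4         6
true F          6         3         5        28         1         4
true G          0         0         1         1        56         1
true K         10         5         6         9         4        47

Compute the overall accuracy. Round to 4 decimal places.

0.7321

Accuracy = trace / total = (25+51+39+28+56+47=246) / 336 = 246/336 = 0.7321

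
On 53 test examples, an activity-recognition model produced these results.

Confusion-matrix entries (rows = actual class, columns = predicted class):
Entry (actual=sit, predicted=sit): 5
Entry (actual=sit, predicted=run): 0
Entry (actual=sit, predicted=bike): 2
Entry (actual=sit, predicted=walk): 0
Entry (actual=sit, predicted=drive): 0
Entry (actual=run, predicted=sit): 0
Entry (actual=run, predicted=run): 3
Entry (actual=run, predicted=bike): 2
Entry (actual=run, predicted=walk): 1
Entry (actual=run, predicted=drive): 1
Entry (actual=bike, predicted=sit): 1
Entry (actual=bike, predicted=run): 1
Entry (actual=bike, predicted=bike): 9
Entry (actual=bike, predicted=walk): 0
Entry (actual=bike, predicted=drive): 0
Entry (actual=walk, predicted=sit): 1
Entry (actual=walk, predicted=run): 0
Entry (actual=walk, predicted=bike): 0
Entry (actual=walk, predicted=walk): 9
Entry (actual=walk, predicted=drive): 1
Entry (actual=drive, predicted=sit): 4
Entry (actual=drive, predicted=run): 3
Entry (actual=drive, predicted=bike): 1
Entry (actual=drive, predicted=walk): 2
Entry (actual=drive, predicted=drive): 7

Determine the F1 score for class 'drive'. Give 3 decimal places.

Take TP from the diagonal, FP from the rest of the 'drive' prediction marginal, FN from the rest of the 'drive' actual marginal.
F1 score = 2·TP/(2·TP+FP+FN).
drive: TP=7, FP=0+1+0+1=2, FN=4+3+1+2=10 → 14/26 = 0.5385

0.538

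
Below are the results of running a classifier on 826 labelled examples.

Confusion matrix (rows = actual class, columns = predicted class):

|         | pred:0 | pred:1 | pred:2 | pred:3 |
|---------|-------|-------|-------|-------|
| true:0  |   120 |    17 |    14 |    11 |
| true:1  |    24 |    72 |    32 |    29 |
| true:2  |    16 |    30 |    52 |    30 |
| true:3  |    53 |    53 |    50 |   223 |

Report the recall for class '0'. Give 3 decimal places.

Take TP from the diagonal, FP from the rest of the '0' prediction marginal, FN from the rest of the '0' actual marginal.
recall = TP/(TP+FN).
0: TP=120, FN=17+14+11=42 → 120/162 = 0.7407

0.741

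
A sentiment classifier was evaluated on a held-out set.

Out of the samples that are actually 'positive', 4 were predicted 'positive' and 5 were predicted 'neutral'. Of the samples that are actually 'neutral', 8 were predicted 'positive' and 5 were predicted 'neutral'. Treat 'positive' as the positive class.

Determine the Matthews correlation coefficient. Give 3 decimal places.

-0.169

MCC = (TP·TN − FP·FN) / √((TP+FP)(TP+FN)(TN+FP)(TN+FN))
Numerator = 4·5 − 8·5 = -20
Denominator = √(12·9·13·10) = √14040 = 118.4905
MCC = -20 / 118.4905 = -0.169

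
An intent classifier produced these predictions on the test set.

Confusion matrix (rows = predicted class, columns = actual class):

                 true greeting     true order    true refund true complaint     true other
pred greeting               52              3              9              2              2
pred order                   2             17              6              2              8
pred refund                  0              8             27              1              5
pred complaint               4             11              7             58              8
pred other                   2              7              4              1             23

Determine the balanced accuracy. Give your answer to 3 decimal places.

Balanced accuracy = mean of per-class recall.
  greeting: recall = 52/60 = 0.8667
  order: recall = 17/46 = 0.3696
  refund: recall = 27/53 = 0.5094
  complaint: recall = 58/64 = 0.9063
  other: recall = 23/46 = 0.5000
Mean = (0.8667 + 0.3696 + 0.5094 + 0.9063 + 0.5000) / 5 = 0.630

0.630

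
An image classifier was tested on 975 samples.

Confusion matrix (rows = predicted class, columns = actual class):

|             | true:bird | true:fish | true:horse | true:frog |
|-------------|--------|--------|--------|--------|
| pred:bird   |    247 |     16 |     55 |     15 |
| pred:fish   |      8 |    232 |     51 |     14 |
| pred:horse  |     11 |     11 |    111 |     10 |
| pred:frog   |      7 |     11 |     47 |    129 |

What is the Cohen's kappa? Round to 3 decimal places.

0.647

Observed agreement pₒ = trace/N = 719/975 = 0.7374
Expected agreement pₑ = Σ (rowᵢ·colᵢ)/N² = (273·333 + 270·305 + 264·143 + 168·194)/975² = 0.2563
κ = (pₒ − pₑ)/(1 − pₑ) = (0.7374 − 0.2563)/(1 − 0.2563) = 0.647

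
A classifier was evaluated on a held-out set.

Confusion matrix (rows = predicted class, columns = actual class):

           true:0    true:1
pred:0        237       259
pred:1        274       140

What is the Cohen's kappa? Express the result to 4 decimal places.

Observed agreement pₒ = trace/N = 377/910 = 0.41429
Expected agreement pₑ = Σ (rowᵢ·colᵢ)/N² = (511·496 + 399·414)/910² = 0.50555
κ = (pₒ − pₑ)/(1 − pₑ) = (0.41429 − 0.50555)/(1 − 0.50555) = -0.1846

-0.1846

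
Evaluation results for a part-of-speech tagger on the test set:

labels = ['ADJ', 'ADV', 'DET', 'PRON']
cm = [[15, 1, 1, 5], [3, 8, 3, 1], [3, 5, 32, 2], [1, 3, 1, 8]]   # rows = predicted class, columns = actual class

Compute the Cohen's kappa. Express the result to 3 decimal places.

0.553

Observed agreement pₒ = trace/N = 63/92 = 0.6848
Expected agreement pₑ = Σ (rowᵢ·colᵢ)/N² = (22·22 + 17·15 + 37·42 + 16·13)/92² = 0.2955
κ = (pₒ − pₑ)/(1 − pₑ) = (0.6848 − 0.2955)/(1 − 0.2955) = 0.553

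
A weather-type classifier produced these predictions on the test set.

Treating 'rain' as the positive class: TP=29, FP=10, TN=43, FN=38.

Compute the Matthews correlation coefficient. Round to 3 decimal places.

MCC = (TP·TN − FP·FN) / √((TP+FP)(TP+FN)(TN+FP)(TN+FN))
Numerator = 29·43 − 10·38 = 867
Denominator = √(39·67·53·81) = √11217609 = 3349.2699
MCC = 867 / 3349.2699 = 0.259

0.259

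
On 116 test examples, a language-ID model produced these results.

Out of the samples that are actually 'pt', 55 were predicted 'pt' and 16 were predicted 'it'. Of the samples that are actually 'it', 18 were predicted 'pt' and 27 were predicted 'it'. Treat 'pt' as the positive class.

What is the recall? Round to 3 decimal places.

0.775

Recall = TP/(TP+FN) = 55/(55+16) = 55/71 = 0.775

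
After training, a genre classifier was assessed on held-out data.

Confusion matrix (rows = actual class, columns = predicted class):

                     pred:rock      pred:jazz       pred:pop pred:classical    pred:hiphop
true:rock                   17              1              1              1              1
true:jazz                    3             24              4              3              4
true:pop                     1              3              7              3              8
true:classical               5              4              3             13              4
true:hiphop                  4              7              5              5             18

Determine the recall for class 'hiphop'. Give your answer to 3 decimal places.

Take TP from the diagonal, FP from the rest of the 'hiphop' prediction marginal, FN from the rest of the 'hiphop' actual marginal.
recall = TP/(TP+FN).
hiphop: TP=18, FN=4+7+5+5=21 → 18/39 = 0.4615

0.462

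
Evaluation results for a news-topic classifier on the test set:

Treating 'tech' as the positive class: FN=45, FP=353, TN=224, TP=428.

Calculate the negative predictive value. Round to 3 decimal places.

NPV = TN/(TN+FN) = 224/(224+45) = 0.833

0.833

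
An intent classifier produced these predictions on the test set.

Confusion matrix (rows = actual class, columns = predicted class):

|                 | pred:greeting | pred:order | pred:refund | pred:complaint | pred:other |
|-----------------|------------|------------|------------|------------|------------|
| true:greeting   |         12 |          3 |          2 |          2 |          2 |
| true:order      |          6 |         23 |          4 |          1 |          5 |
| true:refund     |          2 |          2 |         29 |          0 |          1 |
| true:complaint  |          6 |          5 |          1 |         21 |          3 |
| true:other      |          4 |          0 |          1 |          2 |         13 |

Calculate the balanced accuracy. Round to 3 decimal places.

0.649

Balanced accuracy = mean of per-class recall.
  greeting: recall = 12/21 = 0.5714
  order: recall = 23/39 = 0.5897
  refund: recall = 29/34 = 0.8529
  complaint: recall = 21/36 = 0.5833
  other: recall = 13/20 = 0.6500
Mean = (0.5714 + 0.5897 + 0.8529 + 0.5833 + 0.6500) / 5 = 0.649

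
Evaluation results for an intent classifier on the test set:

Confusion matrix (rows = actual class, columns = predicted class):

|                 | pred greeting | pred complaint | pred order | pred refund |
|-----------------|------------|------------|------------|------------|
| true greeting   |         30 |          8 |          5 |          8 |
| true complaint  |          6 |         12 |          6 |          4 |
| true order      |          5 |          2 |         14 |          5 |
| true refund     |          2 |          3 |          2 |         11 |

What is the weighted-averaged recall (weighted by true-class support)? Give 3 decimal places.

0.545

Per-class recall (TP/(TP+FN)):
  greeting: TP=30, FN=8+5+8=21 → 30/51 = 0.5882
  complaint: TP=12, FN=6+6+4=16 → 12/28 = 0.4286
  order: TP=14, FN=5+2+5=12 → 14/26 = 0.5385
  refund: TP=11, FN=2+3+2=7 → 11/18 = 0.6111
Weighted-recall = Σ (supportᵢ/N)·recallᵢ with N=123: (51/123)·0.5882 + (28/123)·0.4286 + (26/123)·0.5385 + (18/123)·0.6111 = 0.545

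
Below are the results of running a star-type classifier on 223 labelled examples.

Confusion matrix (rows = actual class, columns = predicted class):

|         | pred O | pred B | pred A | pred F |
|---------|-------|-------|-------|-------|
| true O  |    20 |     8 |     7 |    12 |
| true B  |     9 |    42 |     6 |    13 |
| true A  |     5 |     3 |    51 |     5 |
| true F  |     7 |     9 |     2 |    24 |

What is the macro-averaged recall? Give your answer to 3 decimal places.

Per-class recall (TP/(TP+FN)):
  O: TP=20, FN=8+7+12=27 → 20/47 = 0.4255
  B: TP=42, FN=9+6+13=28 → 42/70 = 0.6000
  A: TP=51, FN=5+3+5=13 → 51/64 = 0.7969
  F: TP=24, FN=7+9+2=18 → 24/42 = 0.5714
Macro-recall = mean = (0.4255 + 0.6000 + 0.7969 + 0.5714) / 4 = 0.598

0.598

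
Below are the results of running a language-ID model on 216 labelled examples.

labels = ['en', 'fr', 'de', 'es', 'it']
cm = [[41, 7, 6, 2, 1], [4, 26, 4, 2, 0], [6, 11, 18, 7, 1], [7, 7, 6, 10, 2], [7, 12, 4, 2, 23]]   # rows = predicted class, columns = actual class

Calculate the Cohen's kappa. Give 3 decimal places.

Observed agreement pₒ = trace/N = 118/216 = 0.5463
Expected agreement pₑ = Σ (rowᵢ·colᵢ)/N² = (65·57 + 63·36 + 38·43 + 23·32 + 27·48)/216² = 0.2066
κ = (pₒ − pₑ)/(1 − pₑ) = (0.5463 − 0.2066)/(1 − 0.2066) = 0.428

0.428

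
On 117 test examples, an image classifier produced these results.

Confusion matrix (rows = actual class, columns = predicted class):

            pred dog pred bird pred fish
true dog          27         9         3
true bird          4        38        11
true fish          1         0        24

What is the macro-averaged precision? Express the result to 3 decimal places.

0.761

Per-class precision (TP/(TP+FP)):
  dog: TP=27, FP=4+1=5 → 27/32 = 0.8438
  bird: TP=38, FP=9+0=9 → 38/47 = 0.8085
  fish: TP=24, FP=3+11=14 → 24/38 = 0.6316
Macro-precision = mean = (0.8438 + 0.8085 + 0.6316) / 3 = 0.761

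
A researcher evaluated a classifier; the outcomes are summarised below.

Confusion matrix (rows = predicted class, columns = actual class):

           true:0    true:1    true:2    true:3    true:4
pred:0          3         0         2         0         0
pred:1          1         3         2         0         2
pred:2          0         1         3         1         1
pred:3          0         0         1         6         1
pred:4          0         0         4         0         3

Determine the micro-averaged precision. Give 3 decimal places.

Micro-averaging pools counts across classes: ΣTP=18, ΣFP=16, ΣFN=16.
Micro-precision = TP/(TP+FP) on pooled counts = 0.529 (equals overall accuracy in single-label multiclass).

0.529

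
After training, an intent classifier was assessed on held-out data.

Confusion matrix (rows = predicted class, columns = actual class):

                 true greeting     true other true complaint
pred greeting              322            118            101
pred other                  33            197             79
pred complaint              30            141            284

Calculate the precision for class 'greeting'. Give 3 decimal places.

One-vs-rest for 'greeting': TP = diagonal; FP = other classes predicted 'greeting'; FN = 'greeting' predicted as other.
precision = TP/(TP+FP).
greeting: TP=322, FP=118+101=219 → 322/541 = 0.5952

0.595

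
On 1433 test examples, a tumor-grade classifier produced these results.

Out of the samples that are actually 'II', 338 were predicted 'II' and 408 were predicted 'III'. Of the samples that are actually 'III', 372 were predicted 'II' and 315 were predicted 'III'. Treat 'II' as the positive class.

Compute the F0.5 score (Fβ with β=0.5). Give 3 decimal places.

0.471

Fβ = (1+β²)·TP / ((1+β²)·TP + β²·FN + FP), with β²=1/4
= 1.25·338 / (1.25·338 + 0.25·408 + 372) = 0.471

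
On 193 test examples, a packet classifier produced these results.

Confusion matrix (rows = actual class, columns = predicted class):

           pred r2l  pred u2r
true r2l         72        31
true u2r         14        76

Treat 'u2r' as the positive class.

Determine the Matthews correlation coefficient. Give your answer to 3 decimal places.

0.545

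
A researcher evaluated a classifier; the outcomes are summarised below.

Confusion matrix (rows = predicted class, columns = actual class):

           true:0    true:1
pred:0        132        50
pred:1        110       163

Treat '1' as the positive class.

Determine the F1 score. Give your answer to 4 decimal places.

0.6708

Precision = TP/(TP+FP) = 163/273 = 0.5971
Recall = TP/(TP+FN) = 163/213 = 0.7653
F1 = 2·TP/(2·TP+FP+FN) = 326/486 = 0.6708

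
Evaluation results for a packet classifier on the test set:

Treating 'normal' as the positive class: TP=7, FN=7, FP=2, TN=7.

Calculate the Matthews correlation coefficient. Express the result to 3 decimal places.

0.278

MCC = (TP·TN − FP·FN) / √((TP+FP)(TP+FN)(TN+FP)(TN+FN))
Numerator = 7·7 − 2·7 = 35
Denominator = √(9·14·9·14) = √15876 = 126.0000
MCC = 35 / 126.0000 = 0.278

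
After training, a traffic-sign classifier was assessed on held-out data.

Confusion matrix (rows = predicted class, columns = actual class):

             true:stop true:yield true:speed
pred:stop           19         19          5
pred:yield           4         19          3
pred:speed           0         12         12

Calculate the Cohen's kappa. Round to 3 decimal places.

Observed agreement pₒ = trace/N = 50/93 = 0.5376
Expected agreement pₑ = Σ (rowᵢ·colᵢ)/N² = (23·43 + 50·26 + 20·24)/93² = 0.3202
κ = (pₒ − pₑ)/(1 − pₑ) = (0.5376 − 0.3202)/(1 − 0.3202) = 0.320

0.320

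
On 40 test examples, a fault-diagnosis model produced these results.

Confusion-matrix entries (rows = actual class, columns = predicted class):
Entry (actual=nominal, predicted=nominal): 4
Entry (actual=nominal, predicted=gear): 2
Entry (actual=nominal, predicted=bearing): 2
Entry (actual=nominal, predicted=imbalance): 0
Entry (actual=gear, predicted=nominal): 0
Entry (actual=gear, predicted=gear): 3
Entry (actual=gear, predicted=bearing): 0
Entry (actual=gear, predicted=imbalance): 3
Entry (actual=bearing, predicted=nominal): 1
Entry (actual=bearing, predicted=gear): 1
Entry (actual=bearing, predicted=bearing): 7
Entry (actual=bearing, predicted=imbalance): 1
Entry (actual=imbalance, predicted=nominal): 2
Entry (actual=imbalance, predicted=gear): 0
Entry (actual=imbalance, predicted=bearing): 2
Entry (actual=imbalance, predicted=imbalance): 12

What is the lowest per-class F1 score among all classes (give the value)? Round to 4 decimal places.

Per-class F1 score (2·TP/(2·TP+FP+FN)):
  nominal: TP=4, FP=0+1+2=3, FN=2+2+0=4 → 8/15 = 0.53333
  gear: TP=3, FP=2+1+0=3, FN=0+0+3=3 → 6/12 = 0.50000
  bearing: TP=7, FP=2+0+2=4, FN=1+1+1=3 → 14/21 = 0.66667
  imbalance: TP=12, FP=0+3+1=4, FN=2+0+2=4 → 24/32 = 0.75000
Lowest is class 'gear' with F1 score = 0.5000.

0.5000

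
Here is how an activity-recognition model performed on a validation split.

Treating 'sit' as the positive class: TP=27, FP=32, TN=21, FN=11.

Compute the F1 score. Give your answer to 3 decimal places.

Precision = TP/(TP+FP) = 27/59 = 0.4576
Recall = TP/(TP+FN) = 27/38 = 0.7105
F1 = 2·TP/(2·TP+FP+FN) = 54/97 = 0.557

0.557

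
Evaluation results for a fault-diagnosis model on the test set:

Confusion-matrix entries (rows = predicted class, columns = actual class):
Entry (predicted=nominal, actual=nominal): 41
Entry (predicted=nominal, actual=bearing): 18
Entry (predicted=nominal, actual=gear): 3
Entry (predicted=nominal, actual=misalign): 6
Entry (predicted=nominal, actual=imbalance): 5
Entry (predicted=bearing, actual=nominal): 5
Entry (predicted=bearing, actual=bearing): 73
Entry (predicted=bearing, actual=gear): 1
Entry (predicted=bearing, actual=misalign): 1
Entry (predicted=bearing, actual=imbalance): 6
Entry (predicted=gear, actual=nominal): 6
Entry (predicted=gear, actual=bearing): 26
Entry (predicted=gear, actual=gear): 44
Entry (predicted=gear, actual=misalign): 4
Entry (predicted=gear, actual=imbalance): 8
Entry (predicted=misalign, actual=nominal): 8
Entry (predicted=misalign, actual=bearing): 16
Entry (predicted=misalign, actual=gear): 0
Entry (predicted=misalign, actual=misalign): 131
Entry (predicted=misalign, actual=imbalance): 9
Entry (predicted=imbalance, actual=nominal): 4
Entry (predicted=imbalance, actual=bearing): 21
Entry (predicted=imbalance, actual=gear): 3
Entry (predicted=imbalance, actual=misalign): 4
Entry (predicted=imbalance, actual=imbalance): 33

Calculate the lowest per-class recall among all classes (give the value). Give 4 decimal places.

0.4740

Per-class recall (TP/(TP+FN)):
  nominal: TP=41, FN=5+6+8+4=23 → 41/64 = 0.64063
  bearing: TP=73, FN=18+26+16+21=81 → 73/154 = 0.47403
  gear: TP=44, FN=3+1+0+3=7 → 44/51 = 0.86275
  misalign: TP=131, FN=6+1+4+4=15 → 131/146 = 0.89726
  imbalance: TP=33, FN=5+6+8+9=28 → 33/61 = 0.54098
Lowest is class 'bearing' with recall = 0.4740.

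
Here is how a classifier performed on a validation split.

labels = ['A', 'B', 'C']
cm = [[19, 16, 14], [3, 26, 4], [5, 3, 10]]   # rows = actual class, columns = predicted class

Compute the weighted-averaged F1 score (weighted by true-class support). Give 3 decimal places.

0.543

Per-class F1 score (2·TP/(2·TP+FP+FN)):
  A: TP=19, FP=3+5=8, FN=16+14=30 → 38/76 = 0.5000
  B: TP=26, FP=16+3=19, FN=3+4=7 → 52/78 = 0.6667
  C: TP=10, FP=14+4=18, FN=5+3=8 → 20/46 = 0.4348
Weighted-F1 score = Σ (supportᵢ/N)·F1 scoreᵢ with N=100: (49/100)·0.5000 + (33/100)·0.6667 + (18/100)·0.4348 = 0.543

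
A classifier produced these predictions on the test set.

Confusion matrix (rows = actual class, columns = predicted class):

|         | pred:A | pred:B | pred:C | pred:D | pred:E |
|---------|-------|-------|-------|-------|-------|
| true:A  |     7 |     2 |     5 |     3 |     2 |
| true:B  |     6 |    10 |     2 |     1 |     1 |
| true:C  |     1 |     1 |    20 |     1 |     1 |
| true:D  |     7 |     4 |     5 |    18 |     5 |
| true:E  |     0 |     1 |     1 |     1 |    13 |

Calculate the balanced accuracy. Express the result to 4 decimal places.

Balanced accuracy = mean of per-class recall.
  A: recall = 7/19 = 0.36842
  B: recall = 10/20 = 0.50000
  C: recall = 20/24 = 0.83333
  D: recall = 18/39 = 0.46154
  E: recall = 13/16 = 0.81250
Mean = (0.36842 + 0.50000 + 0.83333 + 0.46154 + 0.81250) / 5 = 0.5952

0.5952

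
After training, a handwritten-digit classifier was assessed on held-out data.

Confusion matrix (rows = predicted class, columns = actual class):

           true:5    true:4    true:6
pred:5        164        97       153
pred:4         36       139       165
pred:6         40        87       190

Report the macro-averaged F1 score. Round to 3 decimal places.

0.460

Per-class F1 score (2·TP/(2·TP+FP+FN)):
  5: TP=164, FP=97+153=250, FN=36+40=76 → 328/654 = 0.5015
  4: TP=139, FP=36+165=201, FN=97+87=184 → 278/663 = 0.4193
  6: TP=190, FP=40+87=127, FN=153+165=318 → 380/825 = 0.4606
Macro-F1 score = mean = (0.5015 + 0.4193 + 0.4606) / 3 = 0.460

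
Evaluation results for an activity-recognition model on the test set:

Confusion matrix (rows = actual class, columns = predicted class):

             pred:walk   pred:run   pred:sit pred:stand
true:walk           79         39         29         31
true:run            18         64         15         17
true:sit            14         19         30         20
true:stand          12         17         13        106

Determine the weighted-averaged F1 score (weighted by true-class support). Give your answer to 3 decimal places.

Per-class F1 score (2·TP/(2·TP+FP+FN)):
  walk: TP=79, FP=18+14+12=44, FN=39+29+31=99 → 158/301 = 0.5249
  run: TP=64, FP=39+19+17=75, FN=18+15+17=50 → 128/253 = 0.5059
  sit: TP=30, FP=29+15+13=57, FN=14+19+20=53 → 60/170 = 0.3529
  stand: TP=106, FP=31+17+20=68, FN=12+17+13=42 → 212/322 = 0.6584
Weighted-F1 score = Σ (supportᵢ/N)·F1 scoreᵢ with N=523: (178/523)·0.5249 + (114/523)·0.5059 + (83/523)·0.3529 + (148/523)·0.6584 = 0.531

0.531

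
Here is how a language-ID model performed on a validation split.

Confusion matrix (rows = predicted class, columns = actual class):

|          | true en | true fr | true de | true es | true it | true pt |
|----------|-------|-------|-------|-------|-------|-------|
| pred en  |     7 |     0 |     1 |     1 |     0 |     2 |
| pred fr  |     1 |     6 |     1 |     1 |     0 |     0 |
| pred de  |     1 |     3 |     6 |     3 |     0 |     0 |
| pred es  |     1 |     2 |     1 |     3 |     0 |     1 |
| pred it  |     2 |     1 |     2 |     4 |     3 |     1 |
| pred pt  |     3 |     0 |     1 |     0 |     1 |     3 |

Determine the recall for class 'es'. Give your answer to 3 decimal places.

0.250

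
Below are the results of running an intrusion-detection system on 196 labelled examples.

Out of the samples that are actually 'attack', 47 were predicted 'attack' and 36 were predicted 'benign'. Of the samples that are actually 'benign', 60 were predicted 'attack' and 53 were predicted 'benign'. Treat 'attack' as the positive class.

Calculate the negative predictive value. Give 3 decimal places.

0.596

NPV = TN/(TN+FN) = 53/(53+36) = 0.596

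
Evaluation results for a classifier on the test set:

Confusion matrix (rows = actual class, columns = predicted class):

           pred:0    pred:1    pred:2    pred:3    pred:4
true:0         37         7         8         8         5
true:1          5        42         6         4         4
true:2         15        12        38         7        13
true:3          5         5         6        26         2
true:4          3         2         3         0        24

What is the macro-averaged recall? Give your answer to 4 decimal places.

0.6091

Per-class recall (TP/(TP+FN)):
  0: TP=37, FN=7+8+8+5=28 → 37/65 = 0.56923
  1: TP=42, FN=5+6+4+4=19 → 42/61 = 0.68852
  2: TP=38, FN=15+12+7+13=47 → 38/85 = 0.44706
  3: TP=26, FN=5+5+6+2=18 → 26/44 = 0.59091
  4: TP=24, FN=3+2+3+0=8 → 24/32 = 0.75000
Macro-recall = mean = (0.56923 + 0.68852 + 0.44706 + 0.59091 + 0.75000) / 5 = 0.6091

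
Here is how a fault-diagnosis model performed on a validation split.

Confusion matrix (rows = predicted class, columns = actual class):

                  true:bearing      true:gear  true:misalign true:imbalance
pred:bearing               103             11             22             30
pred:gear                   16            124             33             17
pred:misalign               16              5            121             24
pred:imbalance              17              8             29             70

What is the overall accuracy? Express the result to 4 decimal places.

Accuracy = trace / total = (103+124+121+70=418) / 646 = 418/646 = 0.6471

0.6471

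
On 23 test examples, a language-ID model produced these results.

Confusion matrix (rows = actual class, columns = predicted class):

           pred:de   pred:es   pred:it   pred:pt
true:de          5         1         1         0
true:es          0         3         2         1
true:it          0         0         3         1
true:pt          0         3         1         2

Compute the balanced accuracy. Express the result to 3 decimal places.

0.574

Balanced accuracy = mean of per-class recall.
  de: recall = 5/7 = 0.7143
  es: recall = 3/6 = 0.5000
  it: recall = 3/4 = 0.7500
  pt: recall = 2/6 = 0.3333
Mean = (0.7143 + 0.5000 + 0.7500 + 0.3333) / 4 = 0.574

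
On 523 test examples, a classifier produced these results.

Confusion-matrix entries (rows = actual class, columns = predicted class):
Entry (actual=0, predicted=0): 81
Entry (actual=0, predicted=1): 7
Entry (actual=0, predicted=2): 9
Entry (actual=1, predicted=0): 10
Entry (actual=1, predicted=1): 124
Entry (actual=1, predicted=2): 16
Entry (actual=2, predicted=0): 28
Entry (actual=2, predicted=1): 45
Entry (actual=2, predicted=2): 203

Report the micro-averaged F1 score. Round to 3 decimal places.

Micro-averaging pools counts across classes: ΣTP=408, ΣFP=115, ΣFN=115.
Micro-F1 score = 2·TP/(2·TP+FP+FN) on pooled counts = 0.780 (equals overall accuracy in single-label multiclass).

0.780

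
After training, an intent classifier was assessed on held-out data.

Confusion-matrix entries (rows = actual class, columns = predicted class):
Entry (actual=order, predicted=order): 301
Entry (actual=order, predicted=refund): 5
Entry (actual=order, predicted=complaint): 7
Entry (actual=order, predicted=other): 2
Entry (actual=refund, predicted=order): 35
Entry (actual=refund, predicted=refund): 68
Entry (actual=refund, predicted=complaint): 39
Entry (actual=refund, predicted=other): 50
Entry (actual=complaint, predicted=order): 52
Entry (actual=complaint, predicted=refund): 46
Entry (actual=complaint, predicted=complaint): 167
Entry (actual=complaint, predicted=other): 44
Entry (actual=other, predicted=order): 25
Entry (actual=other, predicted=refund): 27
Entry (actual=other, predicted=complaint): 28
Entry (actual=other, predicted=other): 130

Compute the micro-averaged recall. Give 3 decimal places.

Micro-averaging pools counts across classes: ΣTP=666, ΣFP=360, ΣFN=360.
Micro-recall = TP/(TP+FN) on pooled counts = 0.649 (equals overall accuracy in single-label multiclass).

0.649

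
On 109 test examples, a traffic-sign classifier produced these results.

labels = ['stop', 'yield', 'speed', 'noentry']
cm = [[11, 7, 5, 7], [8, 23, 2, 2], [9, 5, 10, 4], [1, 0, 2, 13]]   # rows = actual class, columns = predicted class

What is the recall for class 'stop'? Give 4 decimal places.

0.3667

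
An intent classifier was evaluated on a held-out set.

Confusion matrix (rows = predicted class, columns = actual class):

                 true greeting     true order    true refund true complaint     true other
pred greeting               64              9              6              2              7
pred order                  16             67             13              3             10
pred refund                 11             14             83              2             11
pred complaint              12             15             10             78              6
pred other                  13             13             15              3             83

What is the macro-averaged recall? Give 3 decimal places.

0.674

Per-class recall (TP/(TP+FN)):
  greeting: TP=64, FN=16+11+12+13=52 → 64/116 = 0.5517
  order: TP=67, FN=9+14+15+13=51 → 67/118 = 0.5678
  refund: TP=83, FN=6+13+10+15=44 → 83/127 = 0.6535
  complaint: TP=78, FN=2+3+2+3=10 → 78/88 = 0.8864
  other: TP=83, FN=7+10+11+6=34 → 83/117 = 0.7094
Macro-recall = mean = (0.5517 + 0.5678 + 0.6535 + 0.8864 + 0.7094) / 5 = 0.674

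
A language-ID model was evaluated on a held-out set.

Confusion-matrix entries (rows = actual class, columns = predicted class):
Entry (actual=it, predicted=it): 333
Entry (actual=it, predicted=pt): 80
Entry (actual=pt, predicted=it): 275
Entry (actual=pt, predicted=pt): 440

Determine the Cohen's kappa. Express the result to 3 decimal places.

Observed agreement pₒ = trace/N = 773/1128 = 0.6853
Expected agreement pₑ = Σ (rowᵢ·colᵢ)/N² = (413·608 + 715·520)/1128² = 0.4896
κ = (pₒ − pₑ)/(1 − pₑ) = (0.6853 − 0.4896)/(1 − 0.4896) = 0.383

0.383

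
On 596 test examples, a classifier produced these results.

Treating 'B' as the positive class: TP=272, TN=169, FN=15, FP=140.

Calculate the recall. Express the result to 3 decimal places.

Recall = TP/(TP+FN) = 272/(272+15) = 272/287 = 0.948

0.948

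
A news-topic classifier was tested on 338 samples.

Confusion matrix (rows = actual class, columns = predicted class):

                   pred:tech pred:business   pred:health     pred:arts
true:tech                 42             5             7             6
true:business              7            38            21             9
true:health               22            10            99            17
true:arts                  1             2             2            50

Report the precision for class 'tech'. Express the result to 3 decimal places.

0.583

One-vs-rest for 'tech': TP = diagonal; FP = other classes predicted 'tech'; FN = 'tech' predicted as other.
precision = TP/(TP+FP).
tech: TP=42, FP=7+22+1=30 → 42/72 = 0.5833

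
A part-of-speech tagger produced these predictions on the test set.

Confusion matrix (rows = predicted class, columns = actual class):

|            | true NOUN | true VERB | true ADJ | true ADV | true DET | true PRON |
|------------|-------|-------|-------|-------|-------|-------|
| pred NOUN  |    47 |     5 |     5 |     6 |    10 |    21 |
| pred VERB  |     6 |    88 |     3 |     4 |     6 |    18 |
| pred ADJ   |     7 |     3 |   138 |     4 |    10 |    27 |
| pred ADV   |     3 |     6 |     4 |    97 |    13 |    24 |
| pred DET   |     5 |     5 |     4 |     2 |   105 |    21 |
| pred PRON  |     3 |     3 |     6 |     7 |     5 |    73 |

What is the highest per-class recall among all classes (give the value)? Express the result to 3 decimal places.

0.863

Per-class recall (TP/(TP+FN)):
  NOUN: TP=47, FN=6+7+3+5+3=24 → 47/71 = 0.6620
  VERB: TP=88, FN=5+3+6+5+3=22 → 88/110 = 0.8000
  ADJ: TP=138, FN=5+3+4+4+6=22 → 138/160 = 0.8625
  ADV: TP=97, FN=6+4+4+2+7=23 → 97/120 = 0.8083
  DET: TP=105, FN=10+6+10+13+5=44 → 105/149 = 0.7047
  PRON: TP=73, FN=21+18+27+24+21=111 → 73/184 = 0.3967
Highest is class 'ADJ' with recall = 0.863.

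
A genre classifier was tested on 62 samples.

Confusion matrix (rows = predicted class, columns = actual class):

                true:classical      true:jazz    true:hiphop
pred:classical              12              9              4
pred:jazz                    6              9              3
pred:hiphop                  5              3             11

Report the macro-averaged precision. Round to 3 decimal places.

0.520

Per-class precision (TP/(TP+FP)):
  classical: TP=12, FP=9+4=13 → 12/25 = 0.4800
  jazz: TP=9, FP=6+3=9 → 9/18 = 0.5000
  hiphop: TP=11, FP=5+3=8 → 11/19 = 0.5789
Macro-precision = mean = (0.4800 + 0.5000 + 0.5789) / 3 = 0.520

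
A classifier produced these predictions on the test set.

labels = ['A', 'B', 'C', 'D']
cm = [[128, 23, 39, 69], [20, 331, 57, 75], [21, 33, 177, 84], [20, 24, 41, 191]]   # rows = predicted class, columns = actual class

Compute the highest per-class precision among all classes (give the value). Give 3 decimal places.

0.692

Per-class precision (TP/(TP+FP)):
  A: TP=128, FP=23+39+69=131 → 128/259 = 0.4942
  B: TP=331, FP=20+57+75=152 → 331/483 = 0.6853
  C: TP=177, FP=21+33+84=138 → 177/315 = 0.5619
  D: TP=191, FP=20+24+41=85 → 191/276 = 0.6920
Highest is class 'D' with precision = 0.692.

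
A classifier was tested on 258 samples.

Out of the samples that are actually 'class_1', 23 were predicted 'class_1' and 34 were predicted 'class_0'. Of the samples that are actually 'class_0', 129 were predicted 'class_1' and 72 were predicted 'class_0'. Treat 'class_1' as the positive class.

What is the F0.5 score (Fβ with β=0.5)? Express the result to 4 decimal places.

Fβ = (1+β²)·TP / ((1+β²)·TP + β²·FN + FP), with β²=1/4
= 1.25·23 / (1.25·23 + 0.25·34 + 129) = 0.1729

0.1729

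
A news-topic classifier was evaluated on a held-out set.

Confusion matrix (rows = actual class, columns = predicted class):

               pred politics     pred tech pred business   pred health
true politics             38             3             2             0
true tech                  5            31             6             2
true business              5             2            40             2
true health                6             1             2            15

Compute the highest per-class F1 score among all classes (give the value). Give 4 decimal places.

Per-class F1 score (2·TP/(2·TP+FP+FN)):
  politics: TP=38, FP=5+5+6=16, FN=3+2+0=5 → 76/97 = 0.78351
  tech: TP=31, FP=3+2+1=6, FN=5+6+2=13 → 62/81 = 0.76543
  business: TP=40, FP=2+6+2=10, FN=5+2+2=9 → 80/99 = 0.80808
  health: TP=15, FP=0+2+2=4, FN=6+1+2=9 → 30/43 = 0.69767
Highest is class 'business' with F1 score = 0.8081.

0.8081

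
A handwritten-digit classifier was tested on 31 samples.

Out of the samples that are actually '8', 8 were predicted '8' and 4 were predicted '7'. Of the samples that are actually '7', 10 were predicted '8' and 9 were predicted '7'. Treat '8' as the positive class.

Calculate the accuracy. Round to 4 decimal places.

Accuracy = (TP+TN)/N = (8+9)/31 = 0.5484

0.5484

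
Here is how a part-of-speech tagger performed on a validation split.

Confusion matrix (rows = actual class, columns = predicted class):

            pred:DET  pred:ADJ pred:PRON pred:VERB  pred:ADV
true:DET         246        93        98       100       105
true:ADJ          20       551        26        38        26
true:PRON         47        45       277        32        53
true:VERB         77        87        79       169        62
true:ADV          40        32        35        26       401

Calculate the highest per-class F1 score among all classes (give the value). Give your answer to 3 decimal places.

Per-class F1 score (2·TP/(2·TP+FP+FN)):
  DET: TP=246, FP=20+47+77+40=184, FN=93+98+100+105=396 → 492/1072 = 0.4590
  ADJ: TP=551, FP=93+45+87+32=257, FN=20+26+38+26=110 → 1102/1469 = 0.7502
  PRON: TP=277, FP=98+26+79+35=238, FN=47+45+32+53=177 → 554/969 = 0.5717
  VERB: TP=169, FP=100+38+32+26=196, FN=77+87+79+62=305 → 338/839 = 0.4029
  ADV: TP=401, FP=105+26+53+62=246, FN=40+32+35+26=133 → 802/1181 = 0.6791
Highest is class 'ADJ' with F1 score = 0.750.

0.750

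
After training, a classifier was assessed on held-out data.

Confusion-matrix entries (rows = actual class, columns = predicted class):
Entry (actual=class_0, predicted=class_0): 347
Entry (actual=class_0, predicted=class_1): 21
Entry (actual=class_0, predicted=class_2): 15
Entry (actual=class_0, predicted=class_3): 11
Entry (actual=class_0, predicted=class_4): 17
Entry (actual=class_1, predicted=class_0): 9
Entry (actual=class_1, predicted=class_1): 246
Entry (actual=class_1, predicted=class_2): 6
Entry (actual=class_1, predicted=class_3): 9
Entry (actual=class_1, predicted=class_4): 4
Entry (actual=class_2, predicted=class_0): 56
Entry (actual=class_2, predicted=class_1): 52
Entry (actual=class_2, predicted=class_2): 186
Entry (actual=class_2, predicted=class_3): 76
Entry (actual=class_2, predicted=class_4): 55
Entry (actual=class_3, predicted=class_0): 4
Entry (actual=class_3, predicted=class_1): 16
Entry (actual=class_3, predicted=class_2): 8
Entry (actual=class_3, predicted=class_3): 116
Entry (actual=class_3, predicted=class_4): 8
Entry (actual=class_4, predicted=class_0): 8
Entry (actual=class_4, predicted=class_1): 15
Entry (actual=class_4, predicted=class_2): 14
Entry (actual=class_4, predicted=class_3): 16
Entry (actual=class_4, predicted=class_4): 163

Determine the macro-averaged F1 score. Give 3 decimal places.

Per-class F1 score (2·TP/(2·TP+FP+FN)):
  class_0: TP=347, FP=9+56+4+8=77, FN=21+15+11+17=64 → 694/835 = 0.8311
  class_1: TP=246, FP=21+52+16+15=104, FN=9+6+9+4=28 → 492/624 = 0.7885
  class_2: TP=186, FP=15+6+8+14=43, FN=56+52+76+55=239 → 372/654 = 0.5688
  class_3: TP=116, FP=11+9+76+16=112, FN=4+16+8+8=36 → 232/380 = 0.6105
  class_4: TP=163, FP=17+4+55+8=84, FN=8+15+14+16=53 → 326/463 = 0.7041
Macro-F1 score = mean = (0.8311 + 0.7885 + 0.5688 + 0.6105 + 0.7041) / 5 = 0.701

0.701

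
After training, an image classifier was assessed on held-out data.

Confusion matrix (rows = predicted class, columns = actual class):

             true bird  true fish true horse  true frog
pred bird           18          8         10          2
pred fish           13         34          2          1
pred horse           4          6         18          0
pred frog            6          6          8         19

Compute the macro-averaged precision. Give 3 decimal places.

Per-class precision (TP/(TP+FP)):
  bird: TP=18, FP=8+10+2=20 → 18/38 = 0.4737
  fish: TP=34, FP=13+2+1=16 → 34/50 = 0.6800
  horse: TP=18, FP=4+6+0=10 → 18/28 = 0.6429
  frog: TP=19, FP=6+6+8=20 → 19/39 = 0.4872
Macro-precision = mean = (0.4737 + 0.6800 + 0.6429 + 0.4872) / 4 = 0.571

0.571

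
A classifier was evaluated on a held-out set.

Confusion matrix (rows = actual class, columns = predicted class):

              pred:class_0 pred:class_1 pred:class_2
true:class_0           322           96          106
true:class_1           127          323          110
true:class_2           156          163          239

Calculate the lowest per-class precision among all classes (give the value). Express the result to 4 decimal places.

0.5253

Per-class precision (TP/(TP+FP)):
  class_0: TP=322, FP=127+156=283 → 322/605 = 0.53223
  class_1: TP=323, FP=96+163=259 → 323/582 = 0.55498
  class_2: TP=239, FP=106+110=216 → 239/455 = 0.52527
Lowest is class 'class_2' with precision = 0.5253.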